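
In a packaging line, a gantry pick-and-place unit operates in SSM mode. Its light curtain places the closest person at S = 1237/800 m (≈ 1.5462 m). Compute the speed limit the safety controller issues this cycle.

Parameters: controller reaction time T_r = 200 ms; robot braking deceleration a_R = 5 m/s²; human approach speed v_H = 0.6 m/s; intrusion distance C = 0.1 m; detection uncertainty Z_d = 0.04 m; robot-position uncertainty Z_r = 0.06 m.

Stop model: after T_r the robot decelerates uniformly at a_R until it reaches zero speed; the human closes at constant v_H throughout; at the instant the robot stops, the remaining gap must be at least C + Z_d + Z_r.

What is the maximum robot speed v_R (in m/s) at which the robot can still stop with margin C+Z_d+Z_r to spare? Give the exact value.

quadratic (1/10)·v² + (8/25)·v + (-981/800) = 0
  disc = (8/25)² − 4·(1/10)·(-981/800) = 5929/10000 ; √disc = 77/100
  v_R = (−(8/25) + 77/100) / (2·(1/10)) = 9/4 m/s
check:
braking lasts T_s = (9/4)/5 = 0.4500 s
reaction-phase robot travel = 2.2500·0.2000 = 0.4500 m
braking distance = 2.2500²/(2·5.0000) = 0.5062 m
person approaches 0.6000·(0.2000+0.4500) = 0.3900 m
C+Z_d+Z_r = 0.1000+0.0400+0.0600 = 0.2000 m
sum ≈ 0.4500+0.5062+0.3900+0.2000 ≈ 1.5462 m = S ✓

v_R_max = 9/4 m/s = 2.2500 m/s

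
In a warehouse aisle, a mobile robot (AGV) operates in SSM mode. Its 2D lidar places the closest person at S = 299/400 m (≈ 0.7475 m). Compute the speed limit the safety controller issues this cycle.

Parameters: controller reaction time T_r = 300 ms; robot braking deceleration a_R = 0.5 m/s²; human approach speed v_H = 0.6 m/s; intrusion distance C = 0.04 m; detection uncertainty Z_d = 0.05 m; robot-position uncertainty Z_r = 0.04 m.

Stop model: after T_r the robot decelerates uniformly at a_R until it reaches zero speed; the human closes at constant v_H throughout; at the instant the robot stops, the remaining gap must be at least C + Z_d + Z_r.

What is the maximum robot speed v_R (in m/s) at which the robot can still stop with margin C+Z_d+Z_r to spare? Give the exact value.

quadratic (1)·v² + (3/2)·v + (-7/16) = 0
  disc = (3/2)² − 4·(1)·(-7/16) = 4 ; √disc = 2
  v_R = (−(3/2) + 2) / (2·(1)) = 1/4 m/s
check:
stop time T_s = (1/4)/(1/2) = 0.5000 s
robot in T_r: 0.2500·0.3000 = 0.0750 m
robot covers 0.2500·0.5000 − ½·0.5000·0.5000² = 0.0625 m while stopping
human closes 0.6000·0.8000 = 0.4800 m
C+Z_d+Z_r = 0.0400+0.0500+0.0400 = 0.1300 m
sum ≈ 0.0750+0.0625+0.4800+0.1300 ≈ 0.7475 m = S ✓

v_R_max = 1/4 m/s = 0.2500 m/s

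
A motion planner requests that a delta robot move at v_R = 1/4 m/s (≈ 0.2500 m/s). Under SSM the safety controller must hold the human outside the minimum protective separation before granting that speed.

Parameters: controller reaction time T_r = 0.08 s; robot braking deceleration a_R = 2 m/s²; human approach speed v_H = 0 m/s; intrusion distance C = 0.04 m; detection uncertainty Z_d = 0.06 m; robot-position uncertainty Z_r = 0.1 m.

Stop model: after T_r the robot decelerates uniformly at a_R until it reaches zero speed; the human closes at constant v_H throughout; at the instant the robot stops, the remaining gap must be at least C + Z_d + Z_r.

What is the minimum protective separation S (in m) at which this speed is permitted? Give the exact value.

S_min = 377/1600 m = 0.2356 m

stop time T_s = (1/4)/2 = 0.1250 s
robot covers v_R·T_r = 0.2500·0.0800 = 0.0200 m before braking
braking distance = 0.2500²/(2·2.0000) = 0.0156 m
human over T_r+T_s: 0.0000·(0.0800+0.1250) = 0.0000 m
residual clearance needed = 0.0400+0.0600+0.1000 = 0.2000 m
S_min ≈ 0.0200+0.0156+0.0000+0.2000  ⇒  S_min = 377/1600 m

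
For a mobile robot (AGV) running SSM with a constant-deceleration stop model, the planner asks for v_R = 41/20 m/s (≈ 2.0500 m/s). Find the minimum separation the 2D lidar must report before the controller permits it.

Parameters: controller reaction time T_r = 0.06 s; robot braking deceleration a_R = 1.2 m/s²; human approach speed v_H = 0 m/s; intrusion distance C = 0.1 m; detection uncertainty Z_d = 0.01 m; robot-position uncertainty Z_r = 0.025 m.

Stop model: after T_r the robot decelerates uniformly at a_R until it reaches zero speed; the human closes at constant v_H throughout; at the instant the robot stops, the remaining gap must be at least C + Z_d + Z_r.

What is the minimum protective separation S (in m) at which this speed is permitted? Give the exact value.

S_min = 48217/24000 m = 2.0090 m

braking lasts T_s = (41/20)/(6/5) = 1.7083 s
robot in T_r: 2.0500·0.0600 = 0.1230 m
robot under decel: 2.0500²/(2·1.2000) = 1.7510 m
person approaches 0.0000·(0.0600+1.7083) = 0.0000 m
C+Z_d+Z_r = 0.1000+0.0100+0.0250 = 0.1350 m
S_min ≈ 0.1230+1.7510+0.0000+0.1350  ⇒  S_min = 48217/24000 m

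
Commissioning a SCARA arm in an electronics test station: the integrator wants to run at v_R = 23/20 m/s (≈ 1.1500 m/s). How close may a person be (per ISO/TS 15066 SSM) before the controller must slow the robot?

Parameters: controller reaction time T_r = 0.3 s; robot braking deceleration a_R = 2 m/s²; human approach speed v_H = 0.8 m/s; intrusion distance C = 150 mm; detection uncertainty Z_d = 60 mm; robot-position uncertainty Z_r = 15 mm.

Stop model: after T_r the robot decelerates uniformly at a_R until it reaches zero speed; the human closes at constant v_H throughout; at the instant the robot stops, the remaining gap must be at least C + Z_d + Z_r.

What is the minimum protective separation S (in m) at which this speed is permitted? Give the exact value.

S_min = 2561/1600 m = 1.6006 m

T_s = v_R/a_R = (23/20)/2 = 0.5750 s
robot covers v_R·T_r = 1.1500·0.3000 = 0.3450 m before braking
robot covers 1.1500·0.5750 − ½·2.0000·0.5750² = 0.3306 m while stopping
human over T_r+T_s: 0.8000·(0.3000+0.5750) = 0.7000 m
margins: 0.1500+0.0600+0.0150 = 0.2250 m
S_min ≈ 0.3450+0.3306+0.7000+0.2250  ⇒  S_min = 2561/1600 m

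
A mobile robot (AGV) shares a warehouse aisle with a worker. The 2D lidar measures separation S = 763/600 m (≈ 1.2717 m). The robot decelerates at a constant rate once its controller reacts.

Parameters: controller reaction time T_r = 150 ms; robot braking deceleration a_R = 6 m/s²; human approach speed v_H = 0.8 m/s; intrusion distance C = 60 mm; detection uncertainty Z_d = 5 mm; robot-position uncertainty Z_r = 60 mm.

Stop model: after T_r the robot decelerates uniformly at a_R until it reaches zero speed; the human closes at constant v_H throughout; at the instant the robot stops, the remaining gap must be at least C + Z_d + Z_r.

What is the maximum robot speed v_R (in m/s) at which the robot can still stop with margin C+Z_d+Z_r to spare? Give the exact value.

at the boundary: (1/12)·v² + (17/60)·v + (-77/75) = 0
  disc = (17/60)² − 4·(1/12)·(-77/75) = 169/400 ; √disc = 13/20
  v_R = (−(17/60) + 13/20) / (2·(1/12)) = 11/5 m/s
check:
T_s = v_R/a_R = (11/5)/6 = 0.3667 s
reaction-phase robot travel = 2.2000·0.1500 = 0.3300 m
robot under decel: 2.2000²/(2·6.0000) = 0.4033 m
person approaches 0.8000·(0.1500+0.3667) = 0.4133 m
C+Z_d+Z_r = 0.0600+0.0050+0.0600 = 0.1250 m
sum ≈ 0.3300+0.4033+0.4133+0.1250 ≈ 1.2717 m = S ✓

v_R_max = 11/5 m/s = 2.2000 m/s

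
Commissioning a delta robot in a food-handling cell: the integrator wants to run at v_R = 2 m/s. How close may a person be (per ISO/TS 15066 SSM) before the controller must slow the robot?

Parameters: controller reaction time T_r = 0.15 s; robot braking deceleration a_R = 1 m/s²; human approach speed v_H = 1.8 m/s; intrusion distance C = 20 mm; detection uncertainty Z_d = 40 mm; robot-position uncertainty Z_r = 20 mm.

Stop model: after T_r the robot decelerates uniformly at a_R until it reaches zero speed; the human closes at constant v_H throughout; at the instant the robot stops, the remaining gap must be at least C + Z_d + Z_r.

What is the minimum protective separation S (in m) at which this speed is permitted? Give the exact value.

S_min = 25/4 m = 6.2500 m

T_s = v_R/a_R = 2/1 = 2.0000 s
robot in T_r: 2.0000·0.1500 = 0.3000 m
robot under decel: 2.0000²/(2·1.0000) = 2.0000 m
human closes 1.8000·2.1500 = 3.8700 m
margins: 0.0200+0.0400+0.0200 = 0.0800 m
S_min ≈ 0.3000+2.0000+3.8700+0.0800  ⇒  S_min = 25/4 m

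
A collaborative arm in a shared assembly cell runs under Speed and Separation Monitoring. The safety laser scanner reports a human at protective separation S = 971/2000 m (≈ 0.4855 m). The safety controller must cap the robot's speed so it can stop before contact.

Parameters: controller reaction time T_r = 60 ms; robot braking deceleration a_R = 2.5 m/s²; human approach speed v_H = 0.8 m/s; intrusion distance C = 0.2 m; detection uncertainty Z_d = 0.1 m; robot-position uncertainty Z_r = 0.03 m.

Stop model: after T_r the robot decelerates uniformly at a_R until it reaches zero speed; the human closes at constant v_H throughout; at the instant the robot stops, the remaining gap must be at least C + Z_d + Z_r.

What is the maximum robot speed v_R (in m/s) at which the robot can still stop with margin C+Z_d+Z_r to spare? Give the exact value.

collect terms ⇒ (1/5)·v_R² + (19/50)·v_R + (-43/400) = 0
  disc = (19/50)² − 4·(1/5)·(-43/400) = 144/625 ; √disc = 12/25
  v_R = (−(19/50) + 12/25) / (2·(1/5)) = 1/4 m/s
check:
braking lasts T_s = (1/4)/(5/2) = 0.1000 s
robot covers v_R·T_r = 0.2500·0.0600 = 0.0150 m before braking
robot covers 0.2500·0.1000 − ½·2.5000·0.1000² = 0.0125 m while stopping
person approaches 0.8000·(0.0600+0.1000) = 0.1280 m
residual clearance needed = 0.2000+0.1000+0.0300 = 0.3300 m
sum ≈ 0.0150+0.0125+0.1280+0.3300 ≈ 0.4855 m = S ✓

v_R_max = 1/4 m/s = 0.2500 m/s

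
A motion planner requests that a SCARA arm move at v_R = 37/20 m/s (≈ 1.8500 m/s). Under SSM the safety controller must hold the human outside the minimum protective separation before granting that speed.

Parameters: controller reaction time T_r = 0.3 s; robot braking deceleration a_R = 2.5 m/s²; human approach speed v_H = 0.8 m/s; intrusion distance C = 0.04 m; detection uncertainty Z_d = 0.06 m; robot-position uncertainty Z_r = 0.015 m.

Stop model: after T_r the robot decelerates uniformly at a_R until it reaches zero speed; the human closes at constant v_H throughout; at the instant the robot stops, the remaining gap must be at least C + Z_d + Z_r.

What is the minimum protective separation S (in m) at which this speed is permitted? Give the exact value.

S_min = 4373/2000 m = 2.1865 m

T_s = v_R/a_R = (37/20)/(5/2) = 0.7400 s
robot in T_r: 1.8500·0.3000 = 0.5550 m
braking distance = 1.8500²/(2·2.5000) = 0.6845 m
human over T_r+T_s: 0.8000·(0.3000+0.7400) = 0.8320 m
residual clearance needed = 0.0400+0.0600+0.0150 = 0.1150 m
S_min ≈ 0.5550+0.6845+0.8320+0.1150  ⇒  S_min = 4373/2000 m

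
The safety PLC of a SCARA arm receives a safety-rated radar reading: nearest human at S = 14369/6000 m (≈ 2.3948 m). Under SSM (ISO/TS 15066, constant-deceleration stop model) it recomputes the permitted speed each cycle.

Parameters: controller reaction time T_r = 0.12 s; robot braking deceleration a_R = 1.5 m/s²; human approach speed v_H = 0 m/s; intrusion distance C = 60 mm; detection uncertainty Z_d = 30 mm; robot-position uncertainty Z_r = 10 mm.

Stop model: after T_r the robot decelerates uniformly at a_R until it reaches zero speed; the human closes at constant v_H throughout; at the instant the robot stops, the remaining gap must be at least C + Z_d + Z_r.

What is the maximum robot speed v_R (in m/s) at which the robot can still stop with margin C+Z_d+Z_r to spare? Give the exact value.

quadratic (1/3)·v² + (3/25)·v + (-13769/6000) = 0
  disc = (3/25)² − 4·(1/3)·(-13769/6000) = 69169/22500 ; √disc = 263/150
  v_R = (−(3/25) + 263/150) / (2·(1/3)) = 49/20 m/s
check:
stop time T_s = (49/20)/(3/2) = 1.6333 s
robot in T_r: 2.4500·0.1200 = 0.2940 m
braking distance = 2.4500²/(2·1.5000) = 2.0008 m
human over T_r+T_s: 0.0000·(0.1200+1.6333) = 0.0000 m
C+Z_d+Z_r = 0.0600+0.0300+0.0100 = 0.1000 m
sum ≈ 0.2940+2.0008+0.0000+0.1000 ≈ 2.3948 m = S ✓

v_R_max = 49/20 m/s = 2.4500 m/s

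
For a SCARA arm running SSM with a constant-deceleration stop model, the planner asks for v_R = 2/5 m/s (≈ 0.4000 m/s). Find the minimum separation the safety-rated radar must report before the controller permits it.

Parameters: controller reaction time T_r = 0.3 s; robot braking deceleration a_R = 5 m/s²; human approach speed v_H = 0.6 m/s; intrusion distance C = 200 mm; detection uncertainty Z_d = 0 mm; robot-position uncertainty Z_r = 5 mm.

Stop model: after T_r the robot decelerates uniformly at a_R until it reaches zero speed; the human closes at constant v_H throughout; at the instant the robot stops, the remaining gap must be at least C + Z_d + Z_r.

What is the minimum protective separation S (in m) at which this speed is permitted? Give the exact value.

braking lasts T_s = (2/5)/5 = 0.0800 s
robot covers v_R·T_r = 0.4000·0.3000 = 0.1200 m before braking
robot under decel: 0.4000²/(2·5.0000) = 0.0160 m
human over T_r+T_s: 0.6000·(0.3000+0.0800) = 0.2280 m
margins: 0.2000+0.0000+0.0050 = 0.2050 m
S_min ≈ 0.1200+0.0160+0.2280+0.2050  ⇒  S_min = 569/1000 m

S_min = 569/1000 m = 0.5690 m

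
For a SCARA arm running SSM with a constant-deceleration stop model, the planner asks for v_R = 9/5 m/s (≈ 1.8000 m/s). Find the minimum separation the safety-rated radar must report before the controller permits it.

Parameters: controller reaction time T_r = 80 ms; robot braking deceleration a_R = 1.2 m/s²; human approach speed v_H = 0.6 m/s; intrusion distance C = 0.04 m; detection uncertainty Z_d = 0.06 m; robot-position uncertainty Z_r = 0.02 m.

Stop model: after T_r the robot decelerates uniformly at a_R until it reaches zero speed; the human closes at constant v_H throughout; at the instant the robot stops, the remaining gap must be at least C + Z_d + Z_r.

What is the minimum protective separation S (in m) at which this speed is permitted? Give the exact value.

S_min = 1281/500 m = 2.5620 m

stop time T_s = (9/5)/(6/5) = 1.5000 s
reaction-phase robot travel = 1.8000·0.0800 = 0.1440 m
braking distance = 1.8000²/(2·1.2000) = 1.3500 m
human over T_r+T_s: 0.6000·(0.0800+1.5000) = 0.9480 m
margins: 0.0400+0.0600+0.0200 = 0.1200 m
S_min ≈ 0.1440+1.3500+0.9480+0.1200  ⇒  S_min = 1281/500 m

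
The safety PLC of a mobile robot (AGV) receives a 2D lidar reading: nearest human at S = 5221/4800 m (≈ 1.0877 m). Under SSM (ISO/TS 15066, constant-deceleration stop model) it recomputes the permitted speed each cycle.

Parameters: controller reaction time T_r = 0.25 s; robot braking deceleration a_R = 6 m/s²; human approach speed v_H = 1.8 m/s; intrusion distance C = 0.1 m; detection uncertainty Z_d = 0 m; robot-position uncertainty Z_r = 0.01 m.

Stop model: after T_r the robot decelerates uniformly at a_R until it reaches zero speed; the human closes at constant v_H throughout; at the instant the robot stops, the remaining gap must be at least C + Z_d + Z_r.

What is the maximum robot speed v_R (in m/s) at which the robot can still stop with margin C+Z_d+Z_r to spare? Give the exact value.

collect terms ⇒ (1/12)·v_R² + (11/20)·v_R + (-2533/4800) = 0
  disc = (11/20)² − 4·(1/12)·(-2533/4800) = 6889/14400 ; √disc = 83/120
  v_R = (−(11/20) + 83/120) / (2·(1/12)) = 17/20 m/s
check:
T_s = v_R/a_R = (17/20)/6 = 0.1417 s
robot covers v_R·T_r = 0.8500·0.2500 = 0.2125 m before braking
robot under decel: 0.8500²/(2·6.0000) = 0.0602 m
human closes 1.8000·0.3917 = 0.7050 m
residual clearance needed = 0.1000+0.0000+0.0100 = 0.1100 m
sum ≈ 0.2125+0.0602+0.7050+0.1100 ≈ 1.0877 m = S ✓

v_R_max = 17/20 m/s = 0.8500 m/s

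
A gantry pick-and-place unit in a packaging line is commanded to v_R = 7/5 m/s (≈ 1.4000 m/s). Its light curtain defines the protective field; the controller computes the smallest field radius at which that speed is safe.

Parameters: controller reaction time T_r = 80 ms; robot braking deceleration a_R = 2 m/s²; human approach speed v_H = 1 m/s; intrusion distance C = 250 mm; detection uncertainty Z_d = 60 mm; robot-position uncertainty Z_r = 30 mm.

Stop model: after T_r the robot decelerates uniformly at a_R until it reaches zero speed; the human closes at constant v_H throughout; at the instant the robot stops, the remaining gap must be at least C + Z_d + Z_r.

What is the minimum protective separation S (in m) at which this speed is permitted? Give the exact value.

braking lasts T_s = (7/5)/2 = 0.7000 s
reaction-phase robot travel = 1.4000·0.0800 = 0.1120 m
robot covers 1.4000·0.7000 − ½·2.0000·0.7000² = 0.4900 m while stopping
human closes 1.0000·0.7800 = 0.7800 m
C+Z_d+Z_r = 0.2500+0.0600+0.0300 = 0.3400 m
S_min ≈ 0.1120+0.4900+0.7800+0.3400  ⇒  S_min = 861/500 m

S_min = 861/500 m = 1.7220 m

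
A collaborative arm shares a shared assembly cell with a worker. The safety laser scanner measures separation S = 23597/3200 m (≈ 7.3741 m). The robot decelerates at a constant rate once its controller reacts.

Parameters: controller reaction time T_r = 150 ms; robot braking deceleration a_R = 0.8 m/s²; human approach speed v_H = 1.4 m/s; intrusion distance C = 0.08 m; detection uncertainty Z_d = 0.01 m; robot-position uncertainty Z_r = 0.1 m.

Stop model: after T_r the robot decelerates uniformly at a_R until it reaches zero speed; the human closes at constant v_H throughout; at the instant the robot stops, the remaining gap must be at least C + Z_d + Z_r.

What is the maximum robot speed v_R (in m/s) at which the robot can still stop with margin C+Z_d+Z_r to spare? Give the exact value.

v_R_max = 43/20 m/s = 2.1500 m/s

collect terms ⇒ (5/8)·v_R² + (19/10)·v_R + (-22317/3200) = 0
  disc = (19/10)² − 4·(5/8)·(-22317/3200) = 134689/6400 ; √disc = 367/80
  v_R = (−(19/10) + 367/80) / (2·(5/8)) = 43/20 m/s
check:
T_s = v_R/a_R = (43/20)/(4/5) = 2.6875 s
robot in T_r: 2.1500·0.1500 = 0.3225 m
robot covers 2.1500·2.6875 − ½·0.8000·2.6875² = 2.8891 m while stopping
person approaches 1.4000·(0.1500+2.6875) = 3.9725 m
residual clearance needed = 0.0800+0.0100+0.1000 = 0.1900 m
sum ≈ 0.3225+2.8891+3.9725+0.1900 ≈ 7.3741 m = S ✓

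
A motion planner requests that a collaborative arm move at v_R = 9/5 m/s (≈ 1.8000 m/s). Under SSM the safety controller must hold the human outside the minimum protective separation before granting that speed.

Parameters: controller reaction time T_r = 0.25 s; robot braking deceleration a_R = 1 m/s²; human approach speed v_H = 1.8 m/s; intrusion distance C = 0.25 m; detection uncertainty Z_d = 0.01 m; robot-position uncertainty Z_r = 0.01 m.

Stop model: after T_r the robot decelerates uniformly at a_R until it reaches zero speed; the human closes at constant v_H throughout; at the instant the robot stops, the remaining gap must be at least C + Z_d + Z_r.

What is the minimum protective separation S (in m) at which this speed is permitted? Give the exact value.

S_min = 603/100 m = 6.0300 m

stop time T_s = (9/5)/1 = 1.8000 s
robot in T_r: 1.8000·0.2500 = 0.4500 m
braking distance = 1.8000²/(2·1.0000) = 1.6200 m
human over T_r+T_s: 1.8000·(0.2500+1.8000) = 3.6900 m
residual clearance needed = 0.2500+0.0100+0.0100 = 0.2700 m
S_min ≈ 0.4500+1.6200+3.6900+0.2700  ⇒  S_min = 603/100 m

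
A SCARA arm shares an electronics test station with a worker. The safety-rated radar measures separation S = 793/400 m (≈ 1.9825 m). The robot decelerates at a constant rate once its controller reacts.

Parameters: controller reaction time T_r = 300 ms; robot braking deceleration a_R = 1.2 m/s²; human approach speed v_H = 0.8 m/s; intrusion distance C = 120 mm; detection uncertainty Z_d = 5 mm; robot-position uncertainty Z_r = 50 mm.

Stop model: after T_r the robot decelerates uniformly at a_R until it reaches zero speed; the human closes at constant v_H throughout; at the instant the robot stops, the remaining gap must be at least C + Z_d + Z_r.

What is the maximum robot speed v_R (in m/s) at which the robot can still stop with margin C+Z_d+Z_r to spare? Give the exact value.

at the boundary: (5/12)·v² + (29/30)·v + (-627/400) = 0
  disc = (29/30)² − 4·(5/12)·(-627/400) = 12769/3600 ; √disc = 113/60
  v_R = (−(29/30) + 113/60) / (2·(5/12)) = 11/10 m/s
check:
stop time T_s = (11/10)/(6/5) = 0.9167 s
reaction-phase robot travel = 1.1000·0.3000 = 0.3300 m
robot covers 1.1000·0.9167 − ½·1.2000·0.9167² = 0.5042 m while stopping
person approaches 0.8000·(0.3000+0.9167) = 0.9733 m
residual clearance needed = 0.1200+0.0050+0.0500 = 0.1750 m
sum ≈ 0.3300+0.5042+0.9733+0.1750 ≈ 1.9825 m = S ✓

v_R_max = 11/10 m/s = 1.1000 m/s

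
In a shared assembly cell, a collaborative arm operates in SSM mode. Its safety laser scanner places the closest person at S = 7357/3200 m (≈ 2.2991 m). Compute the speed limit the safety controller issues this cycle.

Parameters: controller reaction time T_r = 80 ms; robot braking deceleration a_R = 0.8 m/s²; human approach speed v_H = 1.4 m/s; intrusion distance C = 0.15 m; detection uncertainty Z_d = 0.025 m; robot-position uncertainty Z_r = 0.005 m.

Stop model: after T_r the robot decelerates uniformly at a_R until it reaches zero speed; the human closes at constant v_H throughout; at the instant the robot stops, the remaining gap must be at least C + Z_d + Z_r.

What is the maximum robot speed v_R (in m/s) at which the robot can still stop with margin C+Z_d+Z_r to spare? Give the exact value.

collect terms ⇒ (5/8)·v_R² + (183/100)·v_R + (-32113/16000) = 0
  disc = (183/100)² − 4·(5/8)·(-32113/16000) = 1338649/160000 ; √disc = 1157/400
  v_R = (−(183/100) + 1157/400) / (2·(5/8)) = 17/20 m/s
check:
braking lasts T_s = (17/20)/(4/5) = 1.0625 s
reaction-phase robot travel = 0.8500·0.0800 = 0.0680 m
robot under decel: 0.8500²/(2·0.8000) = 0.4516 m
human closes 1.4000·1.1425 = 1.5995 m
C+Z_d+Z_r = 0.1500+0.0250+0.0050 = 0.1800 m
sum ≈ 0.0680+0.4516+1.5995+0.1800 ≈ 2.2991 m = S ✓

v_R_max = 17/20 m/s = 0.8500 m/s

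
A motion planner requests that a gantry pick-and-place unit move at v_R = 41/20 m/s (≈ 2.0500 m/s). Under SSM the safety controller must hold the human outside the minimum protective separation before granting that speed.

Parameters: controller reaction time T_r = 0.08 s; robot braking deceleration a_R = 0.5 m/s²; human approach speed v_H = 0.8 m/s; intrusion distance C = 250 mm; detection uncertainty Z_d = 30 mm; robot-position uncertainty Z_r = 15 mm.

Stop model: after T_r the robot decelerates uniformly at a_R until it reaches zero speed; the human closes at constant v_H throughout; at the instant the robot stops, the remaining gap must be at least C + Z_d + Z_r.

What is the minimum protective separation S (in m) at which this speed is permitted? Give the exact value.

S_min = 16011/2000 m = 8.0055 m

braking lasts T_s = (41/20)/(1/2) = 4.1000 s
reaction-phase robot travel = 2.0500·0.0800 = 0.1640 m
robot covers 2.0500·4.1000 − ½·0.5000·4.1000² = 4.2025 m while stopping
human closes 0.8000·4.1800 = 3.3440 m
C+Z_d+Z_r = 0.2500+0.0300+0.0150 = 0.2950 m
S_min ≈ 0.1640+4.2025+3.3440+0.2950  ⇒  S_min = 16011/2000 m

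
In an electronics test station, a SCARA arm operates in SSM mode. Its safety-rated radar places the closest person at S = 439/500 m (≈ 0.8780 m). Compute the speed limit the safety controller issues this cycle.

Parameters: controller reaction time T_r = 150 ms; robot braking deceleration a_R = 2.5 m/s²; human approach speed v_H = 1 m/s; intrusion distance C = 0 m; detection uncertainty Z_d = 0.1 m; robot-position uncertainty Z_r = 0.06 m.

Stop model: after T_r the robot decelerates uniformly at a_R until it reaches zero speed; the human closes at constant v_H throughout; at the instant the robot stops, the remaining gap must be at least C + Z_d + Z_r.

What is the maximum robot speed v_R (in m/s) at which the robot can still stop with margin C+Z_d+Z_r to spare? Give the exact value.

quadratic (1/5)·v² + (11/20)·v + (-71/125) = 0
  disc = (11/20)² − 4·(1/5)·(-71/125) = 7569/10000 ; √disc = 87/100
  v_R = (−(11/20) + 87/100) / (2·(1/5)) = 4/5 m/s
check:
stop time T_s = (4/5)/(5/2) = 0.3200 s
reaction-phase robot travel = 0.8000·0.1500 = 0.1200 m
robot under decel: 0.8000²/(2·2.5000) = 0.1280 m
human over T_r+T_s: 1.0000·(0.1500+0.3200) = 0.4700 m
C+Z_d+Z_r = 0.0000+0.1000+0.0600 = 0.1600 m
sum ≈ 0.1200+0.1280+0.4700+0.1600 ≈ 0.8780 m = S ✓

v_R_max = 4/5 m/s = 0.8000 m/s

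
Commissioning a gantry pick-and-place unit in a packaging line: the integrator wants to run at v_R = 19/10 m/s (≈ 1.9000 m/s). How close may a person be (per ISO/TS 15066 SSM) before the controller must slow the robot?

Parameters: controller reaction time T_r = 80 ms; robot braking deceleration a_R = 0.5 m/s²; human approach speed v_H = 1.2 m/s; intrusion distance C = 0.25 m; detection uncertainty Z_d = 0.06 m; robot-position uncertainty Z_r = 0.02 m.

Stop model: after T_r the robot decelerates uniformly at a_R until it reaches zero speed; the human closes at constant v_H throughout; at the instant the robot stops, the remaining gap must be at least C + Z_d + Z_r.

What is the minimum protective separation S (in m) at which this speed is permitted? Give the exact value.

S_min = 2187/250 m = 8.7480 m

braking lasts T_s = (19/10)/(1/2) = 3.8000 s
robot covers v_R·T_r = 1.9000·0.0800 = 0.1520 m before braking
braking distance = 1.9000²/(2·0.5000) = 3.6100 m
human over T_r+T_s: 1.2000·(0.0800+3.8000) = 4.6560 m
margins: 0.2500+0.0600+0.0200 = 0.3300 m
S_min ≈ 0.1520+3.6100+4.6560+0.3300  ⇒  S_min = 2187/250 m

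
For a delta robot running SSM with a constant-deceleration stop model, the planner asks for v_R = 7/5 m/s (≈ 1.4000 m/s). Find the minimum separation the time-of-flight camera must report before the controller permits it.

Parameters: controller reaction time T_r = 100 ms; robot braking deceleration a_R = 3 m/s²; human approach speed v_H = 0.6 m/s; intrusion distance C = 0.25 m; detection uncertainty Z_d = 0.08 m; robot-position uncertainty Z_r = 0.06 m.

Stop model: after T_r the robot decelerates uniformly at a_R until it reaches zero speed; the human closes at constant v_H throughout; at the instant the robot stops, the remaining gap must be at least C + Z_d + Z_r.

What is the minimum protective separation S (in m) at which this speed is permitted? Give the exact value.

T_s = v_R/a_R = (7/5)/3 = 0.4667 s
robot covers v_R·T_r = 1.4000·0.1000 = 0.1400 m before braking
robot covers 1.4000·0.4667 − ½·3.0000·0.4667² = 0.3267 m while stopping
human over T_r+T_s: 0.6000·(0.1000+0.4667) = 0.3400 m
margins: 0.2500+0.0800+0.0600 = 0.3900 m
S_min ≈ 0.1400+0.3267+0.3400+0.3900  ⇒  S_min = 359/300 m

S_min = 359/300 m = 1.1967 m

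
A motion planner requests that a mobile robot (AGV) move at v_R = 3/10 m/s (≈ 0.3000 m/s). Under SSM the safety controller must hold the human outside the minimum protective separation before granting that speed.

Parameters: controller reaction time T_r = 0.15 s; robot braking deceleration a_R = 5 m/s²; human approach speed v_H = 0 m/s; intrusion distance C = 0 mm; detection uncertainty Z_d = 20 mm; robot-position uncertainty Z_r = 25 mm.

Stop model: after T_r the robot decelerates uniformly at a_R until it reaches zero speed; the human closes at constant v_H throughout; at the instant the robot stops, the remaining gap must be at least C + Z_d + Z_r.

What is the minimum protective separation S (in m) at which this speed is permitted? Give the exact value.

S_min = 99/1000 m = 0.0990 m

T_s = v_R/a_R = (3/10)/5 = 0.0600 s
robot in T_r: 0.3000·0.1500 = 0.0450 m
braking distance = 0.3000²/(2·5.0000) = 0.0090 m
person approaches 0.0000·(0.1500+0.0600) = 0.0000 m
margins: 0.0000+0.0200+0.0250 = 0.0450 m
S_min ≈ 0.0450+0.0090+0.0000+0.0450  ⇒  S_min = 99/1000 m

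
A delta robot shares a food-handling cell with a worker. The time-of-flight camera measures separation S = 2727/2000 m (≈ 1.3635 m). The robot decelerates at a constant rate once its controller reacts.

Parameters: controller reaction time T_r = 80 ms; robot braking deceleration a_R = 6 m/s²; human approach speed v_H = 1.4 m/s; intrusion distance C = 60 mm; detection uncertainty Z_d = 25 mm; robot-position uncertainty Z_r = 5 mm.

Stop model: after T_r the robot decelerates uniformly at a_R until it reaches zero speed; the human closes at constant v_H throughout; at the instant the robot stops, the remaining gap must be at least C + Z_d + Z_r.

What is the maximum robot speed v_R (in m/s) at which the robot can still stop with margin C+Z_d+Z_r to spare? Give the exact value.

quadratic (1/12)·v² + (47/150)·v + (-2323/2000) = 0
  disc = (47/150)² − 4·(1/12)·(-2323/2000) = 43681/90000 ; √disc = 209/300
  v_R = (−(47/150) + 209/300) / (2·(1/12)) = 23/10 m/s
check:
braking lasts T_s = (23/10)/6 = 0.3833 s
robot in T_r: 2.3000·0.0800 = 0.1840 m
braking distance = 2.3000²/(2·6.0000) = 0.4408 m
human over T_r+T_s: 1.4000·(0.0800+0.3833) = 0.6487 m
margins: 0.0600+0.0250+0.0050 = 0.0900 m
sum ≈ 0.1840+0.4408+0.6487+0.0900 ≈ 1.3635 m = S ✓

v_R_max = 23/10 m/s = 2.3000 m/s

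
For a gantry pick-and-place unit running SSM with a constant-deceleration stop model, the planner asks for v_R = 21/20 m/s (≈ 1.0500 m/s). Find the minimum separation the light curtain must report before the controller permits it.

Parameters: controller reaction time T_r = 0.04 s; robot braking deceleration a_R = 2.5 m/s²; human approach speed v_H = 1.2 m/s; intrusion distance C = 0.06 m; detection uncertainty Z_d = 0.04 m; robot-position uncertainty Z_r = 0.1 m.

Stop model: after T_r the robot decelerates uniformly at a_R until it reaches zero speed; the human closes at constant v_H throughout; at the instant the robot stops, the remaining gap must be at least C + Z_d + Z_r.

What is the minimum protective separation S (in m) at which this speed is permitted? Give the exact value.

T_s = v_R/a_R = (21/20)/(5/2) = 0.4200 s
robot in T_r: 1.0500·0.0400 = 0.0420 m
robot covers 1.0500·0.4200 − ½·2.5000·0.4200² = 0.2205 m while stopping
human closes 1.2000·0.4600 = 0.5520 m
residual clearance needed = 0.0600+0.0400+0.1000 = 0.2000 m
S_min ≈ 0.0420+0.2205+0.5520+0.2000  ⇒  S_min = 2029/2000 m

S_min = 2029/2000 m = 1.0145 m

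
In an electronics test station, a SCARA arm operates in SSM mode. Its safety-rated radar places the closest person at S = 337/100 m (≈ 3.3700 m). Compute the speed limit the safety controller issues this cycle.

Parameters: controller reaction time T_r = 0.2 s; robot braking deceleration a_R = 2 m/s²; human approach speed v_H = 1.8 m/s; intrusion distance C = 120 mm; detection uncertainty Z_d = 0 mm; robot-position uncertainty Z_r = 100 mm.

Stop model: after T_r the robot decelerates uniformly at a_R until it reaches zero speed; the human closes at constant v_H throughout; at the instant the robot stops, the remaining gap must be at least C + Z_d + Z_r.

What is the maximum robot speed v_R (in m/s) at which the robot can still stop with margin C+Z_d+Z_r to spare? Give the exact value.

quadratic (1/4)·v² + (11/10)·v + (-279/100) = 0
  disc = (11/10)² − 4·(1/4)·(-279/100) = 4 ; √disc = 2
  v_R = (−(11/10) + 2) / (2·(1/4)) = 9/5 m/s
check:
braking lasts T_s = (9/5)/2 = 0.9000 s
robot in T_r: 1.8000·0.2000 = 0.3600 m
robot covers 1.8000·0.9000 − ½·2.0000·0.9000² = 0.8100 m while stopping
human closes 1.8000·1.1000 = 1.9800 m
C+Z_d+Z_r = 0.1200+0.0000+0.1000 = 0.2200 m
sum ≈ 0.3600+0.8100+1.9800+0.2200 ≈ 3.3700 m = S ✓

v_R_max = 9/5 m/s = 1.8000 m/s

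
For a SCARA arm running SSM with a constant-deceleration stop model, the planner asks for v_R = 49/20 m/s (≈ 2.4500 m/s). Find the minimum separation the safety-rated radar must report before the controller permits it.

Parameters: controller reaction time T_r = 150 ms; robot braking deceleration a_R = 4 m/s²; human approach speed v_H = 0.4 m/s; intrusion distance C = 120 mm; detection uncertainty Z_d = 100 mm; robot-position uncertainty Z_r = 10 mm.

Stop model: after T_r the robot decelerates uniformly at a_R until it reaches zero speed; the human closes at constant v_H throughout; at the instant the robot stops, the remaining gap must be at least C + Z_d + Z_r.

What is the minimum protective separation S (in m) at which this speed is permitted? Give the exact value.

braking lasts T_s = (49/20)/4 = 0.6125 s
robot covers v_R·T_r = 2.4500·0.1500 = 0.3675 m before braking
braking distance = 2.4500²/(2·4.0000) = 0.7503 m
person approaches 0.4000·(0.1500+0.6125) = 0.3050 m
C+Z_d+Z_r = 0.1200+0.1000+0.0100 = 0.2300 m
S_min ≈ 0.3675+0.7503+0.3050+0.2300  ⇒  S_min = 5289/3200 m

S_min = 5289/3200 m = 1.6528 m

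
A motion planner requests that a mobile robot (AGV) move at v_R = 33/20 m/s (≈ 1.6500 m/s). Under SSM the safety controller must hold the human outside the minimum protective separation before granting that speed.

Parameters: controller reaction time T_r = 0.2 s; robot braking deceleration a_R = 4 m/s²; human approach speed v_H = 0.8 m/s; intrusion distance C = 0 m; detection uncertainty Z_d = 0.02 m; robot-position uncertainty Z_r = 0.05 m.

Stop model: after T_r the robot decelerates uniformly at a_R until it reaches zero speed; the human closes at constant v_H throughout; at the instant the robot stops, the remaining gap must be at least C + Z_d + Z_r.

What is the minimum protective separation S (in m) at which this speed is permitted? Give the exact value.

braking lasts T_s = (33/20)/4 = 0.4125 s
reaction-phase robot travel = 1.6500·0.2000 = 0.3300 m
robot under decel: 1.6500²/(2·4.0000) = 0.3403 m
person approaches 0.8000·(0.2000+0.4125) = 0.4900 m
C+Z_d+Z_r = 0.0000+0.0200+0.0500 = 0.0700 m
S_min ≈ 0.3300+0.3403+0.4900+0.0700  ⇒  S_min = 3937/3200 m

S_min = 3937/3200 m = 1.2303 m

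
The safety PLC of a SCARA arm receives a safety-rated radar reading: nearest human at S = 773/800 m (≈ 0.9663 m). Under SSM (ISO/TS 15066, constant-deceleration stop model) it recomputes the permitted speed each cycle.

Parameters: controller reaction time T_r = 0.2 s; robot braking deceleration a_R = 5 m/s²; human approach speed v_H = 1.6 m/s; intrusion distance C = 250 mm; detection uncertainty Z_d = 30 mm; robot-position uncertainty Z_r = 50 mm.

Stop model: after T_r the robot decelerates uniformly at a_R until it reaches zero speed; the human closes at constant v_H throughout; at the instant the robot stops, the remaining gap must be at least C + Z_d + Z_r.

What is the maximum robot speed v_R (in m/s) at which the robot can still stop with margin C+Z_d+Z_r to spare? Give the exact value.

quadratic (1/10)·v² + (13/25)·v + (-253/800) = 0
  disc = (13/25)² − 4·(1/10)·(-253/800) = 3969/10000 ; √disc = 63/100
  v_R = (−(13/25) + 63/100) / (2·(1/10)) = 11/20 m/s
check:
stop time T_s = (11/20)/5 = 0.1100 s
reaction-phase robot travel = 0.5500·0.2000 = 0.1100 m
robot under decel: 0.5500²/(2·5.0000) = 0.0302 m
human closes 1.6000·0.3100 = 0.4960 m
C+Z_d+Z_r = 0.2500+0.0300+0.0500 = 0.3300 m
sum ≈ 0.1100+0.0302+0.4960+0.3300 ≈ 0.9663 m = S ✓

v_R_max = 11/20 m/s = 0.5500 m/s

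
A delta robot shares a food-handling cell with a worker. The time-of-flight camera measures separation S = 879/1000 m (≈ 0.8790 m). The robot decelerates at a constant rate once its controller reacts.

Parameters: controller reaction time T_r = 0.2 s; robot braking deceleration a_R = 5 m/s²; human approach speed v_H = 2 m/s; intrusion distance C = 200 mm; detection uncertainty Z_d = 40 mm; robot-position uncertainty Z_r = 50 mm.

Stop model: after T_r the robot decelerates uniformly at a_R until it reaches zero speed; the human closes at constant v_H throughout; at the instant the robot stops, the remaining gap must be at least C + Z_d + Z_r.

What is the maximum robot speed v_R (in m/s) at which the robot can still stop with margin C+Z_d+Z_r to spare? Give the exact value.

collect terms ⇒ (1/10)·v_R² + (3/5)·v_R + (-189/1000) = 0
  disc = (3/5)² − 4·(1/10)·(-189/1000) = 1089/2500 ; √disc = 33/50
  v_R = (−(3/5) + 33/50) / (2·(1/10)) = 3/10 m/s
check:
stop time T_s = (3/10)/5 = 0.0600 s
robot in T_r: 0.3000·0.2000 = 0.0600 m
braking distance = 0.3000²/(2·5.0000) = 0.0090 m
human over T_r+T_s: 2.0000·(0.2000+0.0600) = 0.5200 m
C+Z_d+Z_r = 0.2000+0.0400+0.0500 = 0.2900 m
sum ≈ 0.0600+0.0090+0.5200+0.2900 ≈ 0.8790 m = S ✓

v_R_max = 3/10 m/s = 0.3000 m/s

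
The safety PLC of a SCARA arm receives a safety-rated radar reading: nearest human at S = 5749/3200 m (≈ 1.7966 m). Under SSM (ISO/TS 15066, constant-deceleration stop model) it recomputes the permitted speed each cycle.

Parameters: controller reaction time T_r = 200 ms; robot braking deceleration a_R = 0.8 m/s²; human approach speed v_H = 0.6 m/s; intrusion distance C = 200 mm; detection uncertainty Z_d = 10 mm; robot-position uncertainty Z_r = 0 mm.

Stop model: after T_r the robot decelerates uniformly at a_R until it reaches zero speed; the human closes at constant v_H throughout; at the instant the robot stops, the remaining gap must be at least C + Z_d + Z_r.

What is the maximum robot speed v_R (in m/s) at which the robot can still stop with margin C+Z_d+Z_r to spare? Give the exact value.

v_R_max = 19/20 m/s = 0.9500 m/s

quadratic (5/8)·v² + (19/20)·v + (-4693/3200) = 0
  disc = (19/20)² − 4·(5/8)·(-4693/3200) = 29241/6400 ; √disc = 171/80
  v_R = (−(19/20) + 171/80) / (2·(5/8)) = 19/20 m/s
check:
braking lasts T_s = (19/20)/(4/5) = 1.1875 s
robot covers v_R·T_r = 0.9500·0.2000 = 0.1900 m before braking
robot under decel: 0.9500²/(2·0.8000) = 0.5641 m
human over T_r+T_s: 0.6000·(0.2000+1.1875) = 0.8325 m
residual clearance needed = 0.2000+0.0100+0.0000 = 0.2100 m
sum ≈ 0.1900+0.5641+0.8325+0.2100 ≈ 1.7966 m = S ✓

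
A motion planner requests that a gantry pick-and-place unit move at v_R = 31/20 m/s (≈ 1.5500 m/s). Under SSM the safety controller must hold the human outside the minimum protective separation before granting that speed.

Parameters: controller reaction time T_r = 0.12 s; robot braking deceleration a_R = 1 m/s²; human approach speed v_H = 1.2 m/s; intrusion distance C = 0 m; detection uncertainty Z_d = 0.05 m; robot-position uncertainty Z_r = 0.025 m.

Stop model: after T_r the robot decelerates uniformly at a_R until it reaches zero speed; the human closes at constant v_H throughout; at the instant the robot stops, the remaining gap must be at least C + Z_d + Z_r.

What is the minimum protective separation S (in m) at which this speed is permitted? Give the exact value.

T_s = v_R/a_R = (31/20)/1 = 1.5500 s
robot covers v_R·T_r = 1.5500·0.1200 = 0.1860 m before braking
braking distance = 1.5500²/(2·1.0000) = 1.2012 m
human closes 1.2000·1.6700 = 2.0040 m
C+Z_d+Z_r = 0.0000+0.0500+0.0250 = 0.0750 m
S_min ≈ 0.1860+1.2012+2.0040+0.0750  ⇒  S_min = 2773/800 m

S_min = 2773/800 m = 3.4663 m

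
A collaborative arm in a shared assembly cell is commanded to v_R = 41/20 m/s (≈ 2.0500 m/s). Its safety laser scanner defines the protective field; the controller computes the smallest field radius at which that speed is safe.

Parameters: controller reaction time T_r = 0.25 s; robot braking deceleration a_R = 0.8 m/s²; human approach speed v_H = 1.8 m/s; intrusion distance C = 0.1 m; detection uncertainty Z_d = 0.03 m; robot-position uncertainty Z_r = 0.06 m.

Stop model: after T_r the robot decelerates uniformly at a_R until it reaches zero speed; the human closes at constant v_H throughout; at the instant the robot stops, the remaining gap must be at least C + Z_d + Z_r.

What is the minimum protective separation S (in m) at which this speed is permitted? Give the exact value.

T_s = v_R/a_R = (41/20)/(4/5) = 2.5625 s
reaction-phase robot travel = 2.0500·0.2500 = 0.5125 m
robot covers 2.0500·2.5625 − ½·0.8000·2.5625² = 2.6266 m while stopping
human closes 1.8000·2.8125 = 5.0625 m
C+Z_d+Z_r = 0.1000+0.0300+0.0600 = 0.1900 m
S_min ≈ 0.5125+2.6266+5.0625+0.1900  ⇒  S_min = 26853/3200 m

S_min = 26853/3200 m = 8.3916 m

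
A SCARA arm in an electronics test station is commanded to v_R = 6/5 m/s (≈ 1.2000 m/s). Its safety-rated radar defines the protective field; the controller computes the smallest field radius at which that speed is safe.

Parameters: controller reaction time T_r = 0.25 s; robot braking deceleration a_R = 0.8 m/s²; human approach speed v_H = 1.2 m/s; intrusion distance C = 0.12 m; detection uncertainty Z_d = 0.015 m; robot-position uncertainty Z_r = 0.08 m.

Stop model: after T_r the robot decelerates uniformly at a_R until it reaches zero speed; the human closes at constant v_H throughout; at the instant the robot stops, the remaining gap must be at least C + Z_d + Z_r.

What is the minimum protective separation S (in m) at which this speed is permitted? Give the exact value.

T_s = v_R/a_R = (6/5)/(4/5) = 1.5000 s
robot covers v_R·T_r = 1.2000·0.2500 = 0.3000 m before braking
robot under decel: 1.2000²/(2·0.8000) = 0.9000 m
human closes 1.2000·1.7500 = 2.1000 m
margins: 0.1200+0.0150+0.0800 = 0.2150 m
S_min ≈ 0.3000+0.9000+2.1000+0.2150  ⇒  S_min = 703/200 m

S_min = 703/200 m = 3.5150 m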